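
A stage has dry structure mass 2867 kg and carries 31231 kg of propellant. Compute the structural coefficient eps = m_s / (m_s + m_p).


eps = 2867 / (2867 + 31231) = 0.0841

0.0841


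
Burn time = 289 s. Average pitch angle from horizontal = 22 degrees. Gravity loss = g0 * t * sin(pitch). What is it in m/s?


GL = 9.81 * 289 * sin(22 deg) = 1062 m/s

1062 m/s


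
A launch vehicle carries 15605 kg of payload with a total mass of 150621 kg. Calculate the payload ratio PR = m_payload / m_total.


PR = 15605 / 150621 = 0.1036

0.1036


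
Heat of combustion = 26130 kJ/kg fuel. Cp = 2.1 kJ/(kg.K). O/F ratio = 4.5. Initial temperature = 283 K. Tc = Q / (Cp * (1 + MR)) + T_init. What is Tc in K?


Tc = 26130 / (2.1 * (1 + 4.5)) + 283 = 2545 K

2545 K


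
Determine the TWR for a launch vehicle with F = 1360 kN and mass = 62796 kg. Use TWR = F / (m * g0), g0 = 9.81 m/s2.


TWR = 1360000 / (62796 * 9.81) = 2.21

2.21


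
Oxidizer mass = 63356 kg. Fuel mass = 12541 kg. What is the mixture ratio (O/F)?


MR = 63356 / 12541 = 5.05

5.05


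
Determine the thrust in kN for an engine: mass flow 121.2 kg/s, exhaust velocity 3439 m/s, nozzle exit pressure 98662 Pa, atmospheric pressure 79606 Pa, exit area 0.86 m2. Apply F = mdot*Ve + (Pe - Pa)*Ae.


F = 121.2 * 3439 + (98662 - 79606) * 0.86 = 433195.0 N = 433.2 kN

433.2 kN


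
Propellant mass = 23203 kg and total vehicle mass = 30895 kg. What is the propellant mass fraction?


PMF = 23203 / 30895 = 0.751

0.751


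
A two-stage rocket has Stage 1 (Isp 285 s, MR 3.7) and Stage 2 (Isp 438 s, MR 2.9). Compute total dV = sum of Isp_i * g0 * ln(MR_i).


dV1 = 285 * 9.81 * ln(3.7) = 3657.9 m/s
dV2 = 438 * 9.81 * ln(2.9) = 4574.8 m/s
Total dV = 3657.9 + 4574.8 = 8232.7 m/s ~ 8233 m/s

8233 m/s


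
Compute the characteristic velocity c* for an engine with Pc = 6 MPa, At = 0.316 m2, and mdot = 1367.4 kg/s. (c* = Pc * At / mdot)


c* = 6e6 * 0.316 / 1367.4 = 1387 m/s

1387 m/s


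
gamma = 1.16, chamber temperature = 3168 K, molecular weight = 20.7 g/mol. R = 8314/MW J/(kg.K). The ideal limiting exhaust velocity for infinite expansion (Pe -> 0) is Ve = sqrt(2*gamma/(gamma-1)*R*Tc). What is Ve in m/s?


R = 8314 / 20.7 = 401.64 J/(kg.K)
Ve = sqrt(2 * 1.16 / (1.16 - 1) * 401.64 * 3168) = 4295 m/s

4295 m/s


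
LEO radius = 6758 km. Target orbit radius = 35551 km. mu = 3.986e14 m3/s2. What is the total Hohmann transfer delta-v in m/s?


V1 = sqrt(mu/r1) = 7679.97 m/s
dV1 = V1*(sqrt(2*r2/(r1+r2)) - 1) = 2276.01 m/s
V2 = sqrt(mu/r2) = 3348.44 m/s
dV2 = V2*(1 - sqrt(2*r1/(r1+r2))) = 1455.88 m/s
Total dV = 3732 m/s

3732 m/s


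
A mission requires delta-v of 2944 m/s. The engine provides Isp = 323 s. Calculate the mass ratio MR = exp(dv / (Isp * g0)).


Ve = 323 * 9.81 = 3168.63 m/s
MR = exp(2944 / 3168.63) = 2.532

2.532


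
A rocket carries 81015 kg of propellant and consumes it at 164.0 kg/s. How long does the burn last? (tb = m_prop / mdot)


tb = 81015 / 164.0 = 494.0 s

494.0 s


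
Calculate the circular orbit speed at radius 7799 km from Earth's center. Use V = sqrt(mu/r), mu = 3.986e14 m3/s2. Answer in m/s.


V = sqrt(3.986e14 / 7799000) = 7149 m/s

7149 m/s


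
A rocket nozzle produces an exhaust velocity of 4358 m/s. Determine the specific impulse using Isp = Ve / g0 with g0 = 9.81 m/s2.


Isp = Ve / g0 = 4358 / 9.81 = 444.2 s

444.2 s


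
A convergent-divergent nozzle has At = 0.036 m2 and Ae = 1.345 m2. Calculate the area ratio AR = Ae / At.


AR = 1.345 / 0.036 = 37.4

37.4


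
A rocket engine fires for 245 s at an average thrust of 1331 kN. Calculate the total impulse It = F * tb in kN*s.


It = 1331 * 245 = 326095 kN*s

326095 kN*s


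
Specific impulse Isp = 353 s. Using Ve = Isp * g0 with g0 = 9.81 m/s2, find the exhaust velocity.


Ve = Isp * g0 = 353 * 9.81 = 3462.9 m/s

3462.9 m/s


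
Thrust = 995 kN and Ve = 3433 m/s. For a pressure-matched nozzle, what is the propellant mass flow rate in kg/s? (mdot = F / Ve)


mdot = F / Ve = 995000 / 3433 = 289.8 kg/s

289.8 kg/s


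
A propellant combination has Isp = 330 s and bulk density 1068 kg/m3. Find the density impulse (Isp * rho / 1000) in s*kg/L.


rho*Isp = 330 * 1068 / 1000 = 352 s*kg/L

352 s*kg/L


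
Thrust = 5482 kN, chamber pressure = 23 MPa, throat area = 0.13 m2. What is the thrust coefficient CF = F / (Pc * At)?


CF = 5482000 / (23e6 * 0.13) = 1.83

1.83


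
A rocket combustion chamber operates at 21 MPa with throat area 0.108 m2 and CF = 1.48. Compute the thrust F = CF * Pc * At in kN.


F = 1.48 * 21e6 * 0.108 = 3.3566e+06 N = 3356.6 kN

3356.6 kN


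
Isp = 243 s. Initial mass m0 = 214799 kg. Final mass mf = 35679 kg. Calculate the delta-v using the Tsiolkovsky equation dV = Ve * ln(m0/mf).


Ve = 243 * 9.81 = 2383.83 m/s
dV = 2383.83 * ln(214799/35679) = 4279 m/s

4279 m/s


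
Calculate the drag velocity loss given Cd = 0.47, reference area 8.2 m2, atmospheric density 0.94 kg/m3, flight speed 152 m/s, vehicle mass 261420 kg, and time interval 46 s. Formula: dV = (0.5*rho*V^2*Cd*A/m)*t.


D = 0.5 * 0.94 * 152^2 * 0.47 * 8.2 = 41850.12 N
a = 41850.12 / 261420 = 0.1601 m/s2
dV = 0.1601 * 46 = 7.4 m/s

7.4 m/s


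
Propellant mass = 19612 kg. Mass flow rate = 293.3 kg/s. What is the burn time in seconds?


tb = 19612 / 293.3 = 66.9 s

66.9 s


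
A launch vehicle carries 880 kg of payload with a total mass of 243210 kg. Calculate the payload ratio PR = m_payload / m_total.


PR = 880 / 243210 = 0.0036

0.0036


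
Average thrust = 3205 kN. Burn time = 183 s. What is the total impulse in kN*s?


It = 3205 * 183 = 586515 kN*s

586515 kN*s


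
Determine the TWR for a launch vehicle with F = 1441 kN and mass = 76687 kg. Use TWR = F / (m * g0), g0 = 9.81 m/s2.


TWR = 1441000 / (76687 * 9.81) = 1.92

1.92


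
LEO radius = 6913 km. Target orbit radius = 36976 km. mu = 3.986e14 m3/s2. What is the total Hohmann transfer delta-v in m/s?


V1 = sqrt(mu/r1) = 7593.38 m/s
dV1 = V1*(sqrt(2*r2/(r1+r2)) - 1) = 2263.34 m/s
V2 = sqrt(mu/r2) = 3283.29 m/s
dV2 = V2*(1 - sqrt(2*r1/(r1+r2))) = 1440.48 m/s
Total dV = 3704 m/s

3704 m/s


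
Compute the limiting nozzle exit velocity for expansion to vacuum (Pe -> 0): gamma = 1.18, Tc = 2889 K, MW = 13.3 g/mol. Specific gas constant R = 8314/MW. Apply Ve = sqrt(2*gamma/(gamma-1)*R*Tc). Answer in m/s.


R = 8314 / 13.3 = 625.11 J/(kg.K)
Ve = sqrt(2 * 1.18 / (1.18 - 1) * 625.11 * 2889) = 4866 m/s

4866 m/s


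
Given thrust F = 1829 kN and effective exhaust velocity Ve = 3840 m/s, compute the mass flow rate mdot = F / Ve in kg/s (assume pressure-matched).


mdot = F / Ve = 1829000 / 3840 = 476.3 kg/s

476.3 kg/s


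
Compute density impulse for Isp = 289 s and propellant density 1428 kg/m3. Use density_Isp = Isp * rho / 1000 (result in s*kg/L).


rho*Isp = 289 * 1428 / 1000 = 413 s*kg/L

413 s*kg/L


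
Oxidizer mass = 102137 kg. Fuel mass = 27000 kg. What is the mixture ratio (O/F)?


MR = 102137 / 27000 = 3.78

3.78


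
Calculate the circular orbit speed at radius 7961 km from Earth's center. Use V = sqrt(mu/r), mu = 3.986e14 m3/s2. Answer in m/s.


V = sqrt(3.986e14 / 7961000) = 7076 m/s

7076 m/s


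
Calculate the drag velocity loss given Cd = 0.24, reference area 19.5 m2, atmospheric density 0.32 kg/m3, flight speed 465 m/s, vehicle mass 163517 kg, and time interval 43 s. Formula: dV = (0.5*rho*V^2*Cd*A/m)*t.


D = 0.5 * 0.32 * 465^2 * 0.24 * 19.5 = 161909.28 N
a = 161909.28 / 163517 = 0.9902 m/s2
dV = 0.9902 * 43 = 42.6 m/s

42.6 m/s


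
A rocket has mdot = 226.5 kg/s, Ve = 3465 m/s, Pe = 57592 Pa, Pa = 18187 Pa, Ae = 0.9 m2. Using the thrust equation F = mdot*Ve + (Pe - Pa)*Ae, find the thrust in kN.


F = 226.5 * 3465 + (57592 - 18187) * 0.9 = 820287.0 N = 820.3 kN

820.3 kN


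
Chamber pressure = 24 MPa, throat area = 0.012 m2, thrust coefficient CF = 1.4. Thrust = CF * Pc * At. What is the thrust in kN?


F = 1.4 * 24e6 * 0.012 = 403200.0 N = 403.2 kN

403.2 kN


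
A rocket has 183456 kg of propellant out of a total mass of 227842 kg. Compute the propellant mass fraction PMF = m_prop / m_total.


PMF = 183456 / 227842 = 0.805

0.805


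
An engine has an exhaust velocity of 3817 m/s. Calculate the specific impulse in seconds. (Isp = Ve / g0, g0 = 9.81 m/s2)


Isp = Ve / g0 = 3817 / 9.81 = 389.1 s

389.1 s


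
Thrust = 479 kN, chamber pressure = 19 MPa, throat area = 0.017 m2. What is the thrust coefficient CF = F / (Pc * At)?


CF = 479000 / (19e6 * 0.017) = 1.48

1.48


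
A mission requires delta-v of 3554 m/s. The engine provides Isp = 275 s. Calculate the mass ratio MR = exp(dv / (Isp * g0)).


Ve = 275 * 9.81 = 2697.75 m/s
MR = exp(3554 / 2697.75) = 3.734

3.734


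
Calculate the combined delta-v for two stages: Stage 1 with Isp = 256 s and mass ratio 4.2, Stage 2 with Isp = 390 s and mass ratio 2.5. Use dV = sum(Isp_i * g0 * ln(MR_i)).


dV1 = 256 * 9.81 * ln(4.2) = 3604.0 m/s
dV2 = 390 * 9.81 * ln(2.5) = 3505.6 m/s
Total dV = 3604.0 + 3505.6 = 7109.6 m/s ~ 7110 m/s

7110 m/s


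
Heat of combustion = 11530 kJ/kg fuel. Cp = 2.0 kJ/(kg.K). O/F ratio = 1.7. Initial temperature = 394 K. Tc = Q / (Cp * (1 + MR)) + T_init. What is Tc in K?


Tc = 11530 / (2.0 * (1 + 1.7)) + 394 = 2529 K

2529 K


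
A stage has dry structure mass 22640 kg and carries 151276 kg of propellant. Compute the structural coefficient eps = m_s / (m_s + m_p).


eps = 22640 / (22640 + 151276) = 0.1302

0.1302


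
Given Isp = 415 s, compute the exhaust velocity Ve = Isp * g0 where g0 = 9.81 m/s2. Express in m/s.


Ve = Isp * g0 = 415 * 9.81 = 4071.2 m/s

4071.2 m/s


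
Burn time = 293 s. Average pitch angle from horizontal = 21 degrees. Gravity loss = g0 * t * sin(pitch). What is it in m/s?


GL = 9.81 * 293 * sin(21 deg) = 1030 m/s

1030 m/s


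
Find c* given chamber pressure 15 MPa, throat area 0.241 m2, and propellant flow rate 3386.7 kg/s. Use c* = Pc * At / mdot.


c* = 15e6 * 0.241 / 3386.7 = 1067 m/s

1067 m/s


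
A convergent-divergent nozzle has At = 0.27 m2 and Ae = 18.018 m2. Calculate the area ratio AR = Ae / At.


AR = 18.018 / 0.27 = 66.7

66.7


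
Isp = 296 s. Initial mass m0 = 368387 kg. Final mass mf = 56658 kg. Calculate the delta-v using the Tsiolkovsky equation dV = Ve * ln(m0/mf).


Ve = 296 * 9.81 = 2903.76 m/s
dV = 2903.76 * ln(368387/56658) = 5436 m/s

5436 m/s


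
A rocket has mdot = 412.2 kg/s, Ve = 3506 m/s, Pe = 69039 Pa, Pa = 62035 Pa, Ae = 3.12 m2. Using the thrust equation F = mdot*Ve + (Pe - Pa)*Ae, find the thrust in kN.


F = 412.2 * 3506 + (69039 - 62035) * 3.12 = 1.4670e+06 N = 1467.0 kN

1467.0 kN


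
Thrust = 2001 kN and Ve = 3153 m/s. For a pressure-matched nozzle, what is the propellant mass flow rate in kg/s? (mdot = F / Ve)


mdot = F / Ve = 2001000 / 3153 = 634.6 kg/s

634.6 kg/s


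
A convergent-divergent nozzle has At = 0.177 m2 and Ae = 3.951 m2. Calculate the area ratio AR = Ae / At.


AR = 3.951 / 0.177 = 22.3

22.3


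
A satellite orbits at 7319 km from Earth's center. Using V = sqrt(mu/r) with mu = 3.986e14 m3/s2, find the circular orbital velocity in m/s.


V = sqrt(3.986e14 / 7319000) = 7380 m/s

7380 m/s


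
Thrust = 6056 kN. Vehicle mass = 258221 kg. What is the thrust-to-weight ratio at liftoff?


TWR = 6056000 / (258221 * 9.81) = 2.39

2.39


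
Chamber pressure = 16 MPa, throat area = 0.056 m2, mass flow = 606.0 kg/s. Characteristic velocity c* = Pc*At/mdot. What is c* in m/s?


c* = 16e6 * 0.056 / 606.0 = 1479 m/s

1479 m/s


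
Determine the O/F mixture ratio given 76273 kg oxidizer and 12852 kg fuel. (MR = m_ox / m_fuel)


MR = 76273 / 12852 = 5.93

5.93


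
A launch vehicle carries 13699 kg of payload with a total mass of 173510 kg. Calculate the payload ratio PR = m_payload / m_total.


PR = 13699 / 173510 = 0.079

0.079


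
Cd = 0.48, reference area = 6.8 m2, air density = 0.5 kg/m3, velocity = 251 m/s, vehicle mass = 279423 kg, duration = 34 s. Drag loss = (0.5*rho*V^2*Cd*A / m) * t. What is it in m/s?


D = 0.5 * 0.5 * 251^2 * 0.48 * 6.8 = 51408.82 N
a = 51408.82 / 279423 = 0.184 m/s2
dV = 0.184 * 34 = 6.3 m/s

6.3 m/s


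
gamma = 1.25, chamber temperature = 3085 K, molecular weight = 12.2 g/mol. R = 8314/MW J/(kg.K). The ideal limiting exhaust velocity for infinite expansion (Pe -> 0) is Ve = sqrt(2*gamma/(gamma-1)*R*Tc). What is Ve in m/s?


R = 8314 / 12.2 = 681.48 J/(kg.K)
Ve = sqrt(2 * 1.25 / (1.25 - 1) * 681.48 * 3085) = 4585 m/s

4585 m/s


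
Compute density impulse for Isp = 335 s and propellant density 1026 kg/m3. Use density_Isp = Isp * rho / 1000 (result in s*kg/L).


rho*Isp = 335 * 1026 / 1000 = 344 s*kg/L

344 s*kg/L


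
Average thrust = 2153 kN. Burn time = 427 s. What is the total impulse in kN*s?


It = 2153 * 427 = 919331 kN*s

919331 kN*s


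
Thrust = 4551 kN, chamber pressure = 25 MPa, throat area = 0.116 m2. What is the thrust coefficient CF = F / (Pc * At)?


CF = 4551000 / (25e6 * 0.116) = 1.57

1.57


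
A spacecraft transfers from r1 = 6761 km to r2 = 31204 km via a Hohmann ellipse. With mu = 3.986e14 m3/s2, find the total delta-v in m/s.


V1 = sqrt(mu/r1) = 7678.27 m/s
dV1 = V1*(sqrt(2*r2/(r1+r2)) - 1) = 2166.19 m/s
V2 = sqrt(mu/r2) = 3574.07 m/s
dV2 = V2*(1 - sqrt(2*r1/(r1+r2))) = 1441.07 m/s
Total dV = 3607 m/s

3607 m/s


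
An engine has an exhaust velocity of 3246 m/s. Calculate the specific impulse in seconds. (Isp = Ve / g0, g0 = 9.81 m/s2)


Isp = Ve / g0 = 3246 / 9.81 = 330.9 s

330.9 s


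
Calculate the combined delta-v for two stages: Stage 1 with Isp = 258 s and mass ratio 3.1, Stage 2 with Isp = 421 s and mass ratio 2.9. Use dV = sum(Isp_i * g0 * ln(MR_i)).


dV1 = 258 * 9.81 * ln(3.1) = 2863.6 m/s
dV2 = 421 * 9.81 * ln(2.9) = 4397.3 m/s
Total dV = 2863.6 + 4397.3 = 7260.9 m/s ~ 7261 m/s

7261 m/s


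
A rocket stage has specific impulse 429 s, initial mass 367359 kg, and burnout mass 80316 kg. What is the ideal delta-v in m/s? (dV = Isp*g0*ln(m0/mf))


Ve = 429 * 9.81 = 4208.49 m/s
dV = 4208.49 * ln(367359/80316) = 6398 m/s

6398 m/s


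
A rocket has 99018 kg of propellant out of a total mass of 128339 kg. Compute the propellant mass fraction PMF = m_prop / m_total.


PMF = 99018 / 128339 = 0.772

0.772


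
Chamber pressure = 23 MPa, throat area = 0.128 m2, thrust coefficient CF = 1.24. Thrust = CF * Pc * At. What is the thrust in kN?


F = 1.24 * 23e6 * 0.128 = 3.6506e+06 N = 3650.6 kN

3650.6 kN


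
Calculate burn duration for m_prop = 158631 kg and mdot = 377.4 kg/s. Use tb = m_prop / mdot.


tb = 158631 / 377.4 = 420.3 s

420.3 s


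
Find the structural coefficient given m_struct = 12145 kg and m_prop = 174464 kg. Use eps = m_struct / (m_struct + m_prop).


eps = 12145 / (12145 + 174464) = 0.0651

0.0651


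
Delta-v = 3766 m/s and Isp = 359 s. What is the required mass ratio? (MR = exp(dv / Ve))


Ve = 359 * 9.81 = 3521.79 m/s
MR = exp(3766 / 3521.79) = 2.913

2.913


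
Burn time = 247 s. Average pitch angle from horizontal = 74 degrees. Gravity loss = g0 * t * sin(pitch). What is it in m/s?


GL = 9.81 * 247 * sin(74 deg) = 2329 m/s

2329 m/s


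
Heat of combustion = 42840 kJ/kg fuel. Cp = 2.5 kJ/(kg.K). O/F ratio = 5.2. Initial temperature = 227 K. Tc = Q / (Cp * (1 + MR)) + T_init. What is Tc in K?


Tc = 42840 / (2.5 * (1 + 5.2)) + 227 = 2991 K

2991 K


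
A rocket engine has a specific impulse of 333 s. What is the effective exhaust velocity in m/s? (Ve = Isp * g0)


Ve = Isp * g0 = 333 * 9.81 = 3266.7 m/s

3266.7 m/s


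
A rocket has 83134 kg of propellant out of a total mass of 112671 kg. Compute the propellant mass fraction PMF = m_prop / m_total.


PMF = 83134 / 112671 = 0.738

0.738


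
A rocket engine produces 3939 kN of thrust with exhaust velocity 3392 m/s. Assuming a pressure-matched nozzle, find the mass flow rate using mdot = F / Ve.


mdot = F / Ve = 3939000 / 3392 = 1161.3 kg/s

1161.3 kg/s


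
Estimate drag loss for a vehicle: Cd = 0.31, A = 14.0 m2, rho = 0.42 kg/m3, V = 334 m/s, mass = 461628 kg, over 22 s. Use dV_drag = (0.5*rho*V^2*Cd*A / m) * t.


D = 0.5 * 0.42 * 334^2 * 0.31 * 14.0 = 101672.14 N
a = 101672.14 / 461628 = 0.2202 m/s2
dV = 0.2202 * 22 = 4.8 m/s

4.8 m/s


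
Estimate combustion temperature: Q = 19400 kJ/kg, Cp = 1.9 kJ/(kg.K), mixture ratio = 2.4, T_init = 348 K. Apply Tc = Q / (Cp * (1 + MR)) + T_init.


Tc = 19400 / (1.9 * (1 + 2.4)) + 348 = 3351 K

3351 K


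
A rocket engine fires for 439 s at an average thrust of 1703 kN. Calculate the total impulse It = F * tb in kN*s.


It = 1703 * 439 = 747617 kN*s

747617 kN*s


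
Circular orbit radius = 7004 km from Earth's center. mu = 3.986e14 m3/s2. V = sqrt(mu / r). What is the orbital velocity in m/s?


V = sqrt(3.986e14 / 7004000) = 7544 m/s

7544 m/s


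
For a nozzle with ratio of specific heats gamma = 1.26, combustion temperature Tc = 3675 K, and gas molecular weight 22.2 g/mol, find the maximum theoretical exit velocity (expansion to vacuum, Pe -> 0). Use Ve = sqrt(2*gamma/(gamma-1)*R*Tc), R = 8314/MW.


R = 8314 / 22.2 = 374.5 J/(kg.K)
Ve = sqrt(2 * 1.26 / (1.26 - 1) * 374.5 * 3675) = 3652 m/s

3652 m/s


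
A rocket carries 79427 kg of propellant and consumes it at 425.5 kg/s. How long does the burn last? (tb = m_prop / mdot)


tb = 79427 / 425.5 = 186.7 s

186.7 s


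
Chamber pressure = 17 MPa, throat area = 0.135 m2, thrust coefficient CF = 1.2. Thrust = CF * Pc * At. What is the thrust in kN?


F = 1.2 * 17e6 * 0.135 = 2.7540e+06 N = 2754.0 kN

2754.0 kN


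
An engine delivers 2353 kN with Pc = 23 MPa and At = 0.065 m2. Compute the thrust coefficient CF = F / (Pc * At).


CF = 2353000 / (23e6 * 0.065) = 1.57

1.57


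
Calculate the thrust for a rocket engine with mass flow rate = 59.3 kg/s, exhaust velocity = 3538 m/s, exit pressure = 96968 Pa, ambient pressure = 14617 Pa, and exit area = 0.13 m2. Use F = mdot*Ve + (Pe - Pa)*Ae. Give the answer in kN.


F = 59.3 * 3538 + (96968 - 14617) * 0.13 = 220509.0 N = 220.5 kN

220.5 kN


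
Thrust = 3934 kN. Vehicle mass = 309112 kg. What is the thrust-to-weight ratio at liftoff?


TWR = 3934000 / (309112 * 9.81) = 1.3

1.3


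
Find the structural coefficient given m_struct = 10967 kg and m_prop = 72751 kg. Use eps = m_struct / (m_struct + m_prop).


eps = 10967 / (10967 + 72751) = 0.131

0.131


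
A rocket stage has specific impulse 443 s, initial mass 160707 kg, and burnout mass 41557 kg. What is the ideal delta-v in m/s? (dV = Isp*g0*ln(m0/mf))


Ve = 443 * 9.81 = 4345.83 m/s
dV = 4345.83 * ln(160707/41557) = 5878 m/s

5878 m/s


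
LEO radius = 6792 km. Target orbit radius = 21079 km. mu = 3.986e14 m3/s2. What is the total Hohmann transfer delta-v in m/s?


V1 = sqrt(mu/r1) = 7660.72 m/s
dV1 = V1*(sqrt(2*r2/(r1+r2)) - 1) = 1761.07 m/s
V2 = sqrt(mu/r2) = 4348.54 m/s
dV2 = V2*(1 - sqrt(2*r1/(r1+r2))) = 1312.69 m/s
Total dV = 3074 m/s

3074 m/s


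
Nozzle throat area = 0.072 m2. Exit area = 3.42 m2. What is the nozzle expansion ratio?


AR = 3.42 / 0.072 = 47.5

47.5


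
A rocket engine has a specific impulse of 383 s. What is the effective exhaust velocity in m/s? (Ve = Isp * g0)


Ve = Isp * g0 = 383 * 9.81 = 3757.2 m/s

3757.2 m/s


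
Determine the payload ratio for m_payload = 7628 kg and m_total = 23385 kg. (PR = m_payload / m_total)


PR = 7628 / 23385 = 0.3262

0.3262


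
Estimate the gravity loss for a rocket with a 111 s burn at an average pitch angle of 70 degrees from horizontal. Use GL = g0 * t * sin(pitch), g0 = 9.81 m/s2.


GL = 9.81 * 111 * sin(70 deg) = 1023 m/s

1023 m/s


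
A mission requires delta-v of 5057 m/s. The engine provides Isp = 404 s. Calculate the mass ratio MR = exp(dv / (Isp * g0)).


Ve = 404 * 9.81 = 3963.24 m/s
MR = exp(5057 / 3963.24) = 3.582

3.582


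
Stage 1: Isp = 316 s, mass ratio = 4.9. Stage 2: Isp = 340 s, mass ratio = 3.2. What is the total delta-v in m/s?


dV1 = 316 * 9.81 * ln(4.9) = 4926.6 m/s
dV2 = 340 * 9.81 * ln(3.2) = 3879.6 m/s
Total dV = 4926.6 + 3879.6 = 8806.2 m/s ~ 8806 m/s

8806 m/s


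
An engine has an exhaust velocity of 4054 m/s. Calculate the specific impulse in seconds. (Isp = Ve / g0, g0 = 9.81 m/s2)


Isp = Ve / g0 = 4054 / 9.81 = 413.3 s

413.3 s


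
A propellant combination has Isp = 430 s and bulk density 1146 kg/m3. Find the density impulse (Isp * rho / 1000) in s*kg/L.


rho*Isp = 430 * 1146 / 1000 = 493 s*kg/L

493 s*kg/L


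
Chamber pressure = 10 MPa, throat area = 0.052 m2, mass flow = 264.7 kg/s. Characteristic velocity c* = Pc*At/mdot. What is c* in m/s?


c* = 10e6 * 0.052 / 264.7 = 1964 m/s

1964 m/s


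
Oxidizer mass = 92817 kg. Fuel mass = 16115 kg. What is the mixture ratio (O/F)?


MR = 92817 / 16115 = 5.76

5.76


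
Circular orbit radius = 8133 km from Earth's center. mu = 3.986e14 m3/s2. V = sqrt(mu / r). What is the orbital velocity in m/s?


V = sqrt(3.986e14 / 8133000) = 7001 m/s

7001 m/s


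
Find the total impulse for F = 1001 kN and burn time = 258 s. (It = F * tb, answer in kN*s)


It = 1001 * 258 = 258258 kN*s

258258 kN*s


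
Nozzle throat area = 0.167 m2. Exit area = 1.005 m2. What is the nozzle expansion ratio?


AR = 1.005 / 0.167 = 6.0

6.0


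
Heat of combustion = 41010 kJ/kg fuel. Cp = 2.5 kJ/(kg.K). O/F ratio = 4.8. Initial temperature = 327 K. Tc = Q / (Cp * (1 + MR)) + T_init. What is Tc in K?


Tc = 41010 / (2.5 * (1 + 4.8)) + 327 = 3155 K

3155 K


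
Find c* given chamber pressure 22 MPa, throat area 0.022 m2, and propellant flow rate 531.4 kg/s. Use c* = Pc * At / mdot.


c* = 22e6 * 0.022 / 531.4 = 911 m/s

911 m/s


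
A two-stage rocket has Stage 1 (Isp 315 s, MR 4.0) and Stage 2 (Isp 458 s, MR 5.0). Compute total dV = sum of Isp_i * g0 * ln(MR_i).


dV1 = 315 * 9.81 * ln(4.0) = 4283.9 m/s
dV2 = 458 * 9.81 * ln(5.0) = 7231.2 m/s
Total dV = 4283.9 + 7231.2 = 11515.1 m/s ~ 11515 m/s

11515 m/s


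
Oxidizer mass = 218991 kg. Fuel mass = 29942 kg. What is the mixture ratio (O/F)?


MR = 218991 / 29942 = 7.31

7.31


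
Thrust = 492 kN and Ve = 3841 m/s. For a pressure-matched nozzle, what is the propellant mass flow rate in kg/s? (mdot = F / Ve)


mdot = F / Ve = 492000 / 3841 = 128.1 kg/s

128.1 kg/s


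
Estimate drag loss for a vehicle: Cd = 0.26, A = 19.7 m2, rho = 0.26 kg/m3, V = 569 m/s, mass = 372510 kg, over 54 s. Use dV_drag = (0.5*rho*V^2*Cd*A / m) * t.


D = 0.5 * 0.26 * 569^2 * 0.26 * 19.7 = 215579.5 N
a = 215579.5 / 372510 = 0.5787 m/s2
dV = 0.5787 * 54 = 31.3 m/s

31.3 m/s


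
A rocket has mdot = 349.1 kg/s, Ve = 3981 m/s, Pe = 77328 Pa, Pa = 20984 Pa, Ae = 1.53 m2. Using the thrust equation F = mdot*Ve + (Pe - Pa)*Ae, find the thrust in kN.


F = 349.1 * 3981 + (77328 - 20984) * 1.53 = 1.4760e+06 N = 1476.0 kN

1476.0 kN


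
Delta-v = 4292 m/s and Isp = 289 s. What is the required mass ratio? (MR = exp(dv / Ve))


Ve = 289 * 9.81 = 2835.09 m/s
MR = exp(4292 / 2835.09) = 4.544

4.544


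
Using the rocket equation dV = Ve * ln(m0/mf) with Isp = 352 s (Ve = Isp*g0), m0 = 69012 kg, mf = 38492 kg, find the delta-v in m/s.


Ve = 352 * 9.81 = 3453.12 m/s
dV = 3453.12 * ln(69012/38492) = 2016 m/s

2016 m/s


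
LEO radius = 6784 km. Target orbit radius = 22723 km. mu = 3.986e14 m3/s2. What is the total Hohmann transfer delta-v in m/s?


V1 = sqrt(mu/r1) = 7665.24 m/s
dV1 = V1*(sqrt(2*r2/(r1+r2)) - 1) = 1847.62 m/s
V2 = sqrt(mu/r2) = 4188.28 m/s
dV2 = V2*(1 - sqrt(2*r1/(r1+r2))) = 1348.2 m/s
Total dV = 3196 m/s

3196 m/s


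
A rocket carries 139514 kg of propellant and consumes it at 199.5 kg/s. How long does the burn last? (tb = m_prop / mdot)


tb = 139514 / 199.5 = 699.3 s

699.3 s


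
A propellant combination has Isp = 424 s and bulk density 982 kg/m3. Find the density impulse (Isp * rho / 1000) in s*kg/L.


rho*Isp = 424 * 982 / 1000 = 416 s*kg/L

416 s*kg/L


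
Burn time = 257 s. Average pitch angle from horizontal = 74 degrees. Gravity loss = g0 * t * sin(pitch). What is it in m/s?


GL = 9.81 * 257 * sin(74 deg) = 2424 m/s

2424 m/s


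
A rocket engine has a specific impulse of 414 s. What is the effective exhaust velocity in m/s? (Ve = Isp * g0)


Ve = Isp * g0 = 414 * 9.81 = 4061.3 m/s

4061.3 m/s


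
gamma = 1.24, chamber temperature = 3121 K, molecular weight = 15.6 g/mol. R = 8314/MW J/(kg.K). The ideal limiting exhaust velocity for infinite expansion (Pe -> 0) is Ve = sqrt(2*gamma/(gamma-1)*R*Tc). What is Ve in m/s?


R = 8314 / 15.6 = 532.95 J/(kg.K)
Ve = sqrt(2 * 1.24 / (1.24 - 1) * 532.95 * 3121) = 4146 m/s

4146 m/s


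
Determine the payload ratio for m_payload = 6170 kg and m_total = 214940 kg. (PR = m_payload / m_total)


PR = 6170 / 214940 = 0.0287

0.0287


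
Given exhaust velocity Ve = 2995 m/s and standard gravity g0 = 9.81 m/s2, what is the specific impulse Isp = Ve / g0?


Isp = Ve / g0 = 2995 / 9.81 = 305.3 s

305.3 s


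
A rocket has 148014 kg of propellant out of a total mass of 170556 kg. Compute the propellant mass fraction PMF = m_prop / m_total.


PMF = 148014 / 170556 = 0.868

0.868


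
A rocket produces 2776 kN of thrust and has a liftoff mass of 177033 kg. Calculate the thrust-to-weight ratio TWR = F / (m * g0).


TWR = 2776000 / (177033 * 9.81) = 1.6

1.6


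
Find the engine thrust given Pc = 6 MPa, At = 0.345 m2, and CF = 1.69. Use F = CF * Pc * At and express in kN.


F = 1.69 * 6e6 * 0.345 = 3.4983e+06 N = 3498.3 kN

3498.3 kN


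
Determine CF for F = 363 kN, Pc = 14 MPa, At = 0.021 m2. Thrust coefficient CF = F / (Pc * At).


CF = 363000 / (14e6 * 0.021) = 1.23

1.23


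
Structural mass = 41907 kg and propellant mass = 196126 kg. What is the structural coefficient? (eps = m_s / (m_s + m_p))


eps = 41907 / (41907 + 196126) = 0.1761

0.1761


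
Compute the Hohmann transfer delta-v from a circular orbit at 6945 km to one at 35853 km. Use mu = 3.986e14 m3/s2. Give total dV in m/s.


V1 = sqrt(mu/r1) = 7575.87 m/s
dV1 = V1*(sqrt(2*r2/(r1+r2)) - 1) = 2230.28 m/s
V2 = sqrt(mu/r2) = 3334.31 m/s
dV2 = V2*(1 - sqrt(2*r1/(r1+r2))) = 1434.78 m/s
Total dV = 3665 m/s

3665 m/s


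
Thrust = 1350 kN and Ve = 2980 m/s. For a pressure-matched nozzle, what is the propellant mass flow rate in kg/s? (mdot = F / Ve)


mdot = F / Ve = 1350000 / 2980 = 453.0 kg/s

453.0 kg/s


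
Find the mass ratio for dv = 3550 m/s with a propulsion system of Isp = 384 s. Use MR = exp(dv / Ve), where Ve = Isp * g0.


Ve = 384 * 9.81 = 3767.04 m/s
MR = exp(3550 / 3767.04) = 2.566

2.566


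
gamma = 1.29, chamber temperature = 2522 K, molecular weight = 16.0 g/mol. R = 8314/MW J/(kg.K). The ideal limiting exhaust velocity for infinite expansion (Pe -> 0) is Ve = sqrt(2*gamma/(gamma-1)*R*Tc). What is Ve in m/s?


R = 8314 / 16.0 = 519.62 J/(kg.K)
Ve = sqrt(2 * 1.29 / (1.29 - 1) * 519.62 * 2522) = 3415 m/s

3415 m/s


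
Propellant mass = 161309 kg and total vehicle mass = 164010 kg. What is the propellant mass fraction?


PMF = 161309 / 164010 = 0.984

0.984


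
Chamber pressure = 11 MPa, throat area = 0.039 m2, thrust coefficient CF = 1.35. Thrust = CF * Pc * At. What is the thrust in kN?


F = 1.35 * 11e6 * 0.039 = 579150.0 N = 579.2 kN

579.2 kN


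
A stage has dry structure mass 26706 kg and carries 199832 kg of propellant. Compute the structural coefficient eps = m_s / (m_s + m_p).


eps = 26706 / (26706 + 199832) = 0.1179

0.1179


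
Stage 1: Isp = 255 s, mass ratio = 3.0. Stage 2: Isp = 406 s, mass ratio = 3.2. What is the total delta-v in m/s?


dV1 = 255 * 9.81 * ln(3.0) = 2748.2 m/s
dV2 = 406 * 9.81 * ln(3.2) = 4632.7 m/s
Total dV = 2748.2 + 4632.7 = 7380.9 m/s ~ 7381 m/s

7381 m/s


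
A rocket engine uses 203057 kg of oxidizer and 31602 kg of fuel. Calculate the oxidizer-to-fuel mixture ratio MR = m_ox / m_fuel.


MR = 203057 / 31602 = 6.43

6.43


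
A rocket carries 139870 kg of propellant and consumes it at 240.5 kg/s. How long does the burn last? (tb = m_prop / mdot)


tb = 139870 / 240.5 = 581.6 s

581.6 s


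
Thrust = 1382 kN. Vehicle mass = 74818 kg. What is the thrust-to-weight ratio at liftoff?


TWR = 1382000 / (74818 * 9.81) = 1.88

1.88


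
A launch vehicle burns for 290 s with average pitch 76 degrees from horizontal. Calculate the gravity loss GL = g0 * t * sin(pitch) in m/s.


GL = 9.81 * 290 * sin(76 deg) = 2760 m/s

2760 m/s


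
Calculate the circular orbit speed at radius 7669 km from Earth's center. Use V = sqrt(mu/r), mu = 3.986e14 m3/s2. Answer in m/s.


V = sqrt(3.986e14 / 7669000) = 7209 m/s

7209 m/s


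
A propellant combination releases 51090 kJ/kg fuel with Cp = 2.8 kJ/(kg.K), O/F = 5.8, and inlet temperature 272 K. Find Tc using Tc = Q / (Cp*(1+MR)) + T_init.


Tc = 51090 / (2.8 * (1 + 5.8)) + 272 = 2955 K

2955 K


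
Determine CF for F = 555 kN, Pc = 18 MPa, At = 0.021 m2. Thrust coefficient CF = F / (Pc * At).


CF = 555000 / (18e6 * 0.021) = 1.47

1.47


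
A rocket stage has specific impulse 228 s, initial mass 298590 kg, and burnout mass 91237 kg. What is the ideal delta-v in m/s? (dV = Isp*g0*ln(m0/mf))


Ve = 228 * 9.81 = 2236.68 m/s
dV = 2236.68 * ln(298590/91237) = 2652 m/s

2652 m/s


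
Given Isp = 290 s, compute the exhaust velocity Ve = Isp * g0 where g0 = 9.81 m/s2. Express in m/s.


Ve = Isp * g0 = 290 * 9.81 = 2844.9 m/s

2844.9 m/s


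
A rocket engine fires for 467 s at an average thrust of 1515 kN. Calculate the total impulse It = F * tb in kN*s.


It = 1515 * 467 = 707505 kN*s

707505 kN*s


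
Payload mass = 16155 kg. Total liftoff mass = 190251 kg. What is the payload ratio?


PR = 16155 / 190251 = 0.0849

0.0849


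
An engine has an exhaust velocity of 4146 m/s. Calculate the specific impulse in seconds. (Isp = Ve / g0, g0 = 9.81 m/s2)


Isp = Ve / g0 = 4146 / 9.81 = 422.6 s

422.6 s


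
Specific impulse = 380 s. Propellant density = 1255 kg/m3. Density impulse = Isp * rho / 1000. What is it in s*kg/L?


rho*Isp = 380 * 1255 / 1000 = 477 s*kg/L

477 s*kg/L


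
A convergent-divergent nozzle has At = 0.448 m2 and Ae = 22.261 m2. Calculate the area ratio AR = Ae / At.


AR = 22.261 / 0.448 = 49.7

49.7


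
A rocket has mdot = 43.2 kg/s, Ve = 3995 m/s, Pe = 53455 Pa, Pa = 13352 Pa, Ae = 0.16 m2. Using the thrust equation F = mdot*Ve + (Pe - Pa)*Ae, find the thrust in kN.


F = 43.2 * 3995 + (53455 - 13352) * 0.16 = 179000.0 N = 179.0 kN

179.0 kN


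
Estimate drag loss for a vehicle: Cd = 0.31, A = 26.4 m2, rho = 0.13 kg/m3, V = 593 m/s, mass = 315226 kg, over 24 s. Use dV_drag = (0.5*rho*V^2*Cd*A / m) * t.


D = 0.5 * 0.13 * 593^2 * 0.31 * 26.4 = 187063.2 N
a = 187063.2 / 315226 = 0.5934 m/s2
dV = 0.5934 * 24 = 14.2 m/s

14.2 m/s


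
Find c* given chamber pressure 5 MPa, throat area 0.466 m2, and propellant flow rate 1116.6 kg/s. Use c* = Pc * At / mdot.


c* = 5e6 * 0.466 / 1116.6 = 2087 m/s

2087 m/s


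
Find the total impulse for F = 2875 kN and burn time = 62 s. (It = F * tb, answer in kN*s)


It = 2875 * 62 = 178250 kN*s

178250 kN*s


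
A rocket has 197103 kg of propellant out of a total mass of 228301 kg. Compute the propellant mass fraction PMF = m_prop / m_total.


PMF = 197103 / 228301 = 0.863

0.863


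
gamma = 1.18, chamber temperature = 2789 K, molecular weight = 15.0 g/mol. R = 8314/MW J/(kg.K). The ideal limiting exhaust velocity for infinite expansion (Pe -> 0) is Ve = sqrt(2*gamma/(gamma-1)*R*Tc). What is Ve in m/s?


R = 8314 / 15.0 = 554.27 J/(kg.K)
Ve = sqrt(2 * 1.18 / (1.18 - 1) * 554.27 * 2789) = 4502 m/s

4502 m/s


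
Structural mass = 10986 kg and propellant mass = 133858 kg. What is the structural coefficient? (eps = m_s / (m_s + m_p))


eps = 10986 / (10986 + 133858) = 0.0758

0.0758


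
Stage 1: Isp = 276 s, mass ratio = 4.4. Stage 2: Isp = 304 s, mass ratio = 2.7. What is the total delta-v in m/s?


dV1 = 276 * 9.81 * ln(4.4) = 4011.5 m/s
dV2 = 304 * 9.81 * ln(2.7) = 2962.1 m/s
Total dV = 4011.5 + 2962.1 = 6973.6 m/s ~ 6974 m/s

6974 m/s


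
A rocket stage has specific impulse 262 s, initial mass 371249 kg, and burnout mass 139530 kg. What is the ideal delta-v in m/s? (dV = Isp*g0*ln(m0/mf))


Ve = 262 * 9.81 = 2570.22 m/s
dV = 2570.22 * ln(371249/139530) = 2515 m/s

2515 m/s


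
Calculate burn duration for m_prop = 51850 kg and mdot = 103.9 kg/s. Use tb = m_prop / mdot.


tb = 51850 / 103.9 = 499.0 s

499.0 s


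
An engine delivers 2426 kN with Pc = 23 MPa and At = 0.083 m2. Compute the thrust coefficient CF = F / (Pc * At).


CF = 2426000 / (23e6 * 0.083) = 1.27

1.27


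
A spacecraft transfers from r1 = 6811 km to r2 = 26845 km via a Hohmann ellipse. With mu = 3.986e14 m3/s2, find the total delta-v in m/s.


V1 = sqrt(mu/r1) = 7650.03 m/s
dV1 = V1*(sqrt(2*r2/(r1+r2)) - 1) = 2012.23 m/s
V2 = sqrt(mu/r2) = 3853.34 m/s
dV2 = V2*(1 - sqrt(2*r1/(r1+r2))) = 1401.87 m/s
Total dV = 3414 m/s

3414 m/s


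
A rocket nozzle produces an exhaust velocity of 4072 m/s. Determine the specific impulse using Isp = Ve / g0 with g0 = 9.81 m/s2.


Isp = Ve / g0 = 4072 / 9.81 = 415.1 s

415.1 s


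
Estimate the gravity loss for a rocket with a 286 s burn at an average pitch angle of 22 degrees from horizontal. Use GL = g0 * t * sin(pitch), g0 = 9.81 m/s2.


GL = 9.81 * 286 * sin(22 deg) = 1051 m/s

1051 m/s


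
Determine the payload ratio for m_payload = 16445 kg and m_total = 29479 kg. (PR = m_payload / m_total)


PR = 16445 / 29479 = 0.5579

0.5579


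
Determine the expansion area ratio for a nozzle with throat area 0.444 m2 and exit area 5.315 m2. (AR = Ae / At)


AR = 5.315 / 0.444 = 12.0

12.0


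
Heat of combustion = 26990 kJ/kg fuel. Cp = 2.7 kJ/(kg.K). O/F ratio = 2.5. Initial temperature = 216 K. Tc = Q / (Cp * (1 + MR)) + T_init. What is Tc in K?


Tc = 26990 / (2.7 * (1 + 2.5)) + 216 = 3072 K

3072 K


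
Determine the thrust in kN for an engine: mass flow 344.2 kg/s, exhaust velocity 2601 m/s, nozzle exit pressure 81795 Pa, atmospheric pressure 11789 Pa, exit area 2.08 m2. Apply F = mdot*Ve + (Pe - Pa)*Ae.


F = 344.2 * 2601 + (81795 - 11789) * 2.08 = 1.0409e+06 N = 1040.9 kN

1040.9 kN


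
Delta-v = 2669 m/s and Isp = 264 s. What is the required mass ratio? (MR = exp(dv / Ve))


Ve = 264 * 9.81 = 2589.84 m/s
MR = exp(2669 / 2589.84) = 2.803

2.803


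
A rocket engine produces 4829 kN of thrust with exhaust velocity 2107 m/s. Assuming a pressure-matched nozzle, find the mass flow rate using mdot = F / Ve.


mdot = F / Ve = 4829000 / 2107 = 2291.9 kg/s

2291.9 kg/s


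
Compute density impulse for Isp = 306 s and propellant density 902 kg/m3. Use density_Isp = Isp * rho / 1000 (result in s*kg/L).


rho*Isp = 306 * 902 / 1000 = 276 s*kg/L

276 s*kg/L


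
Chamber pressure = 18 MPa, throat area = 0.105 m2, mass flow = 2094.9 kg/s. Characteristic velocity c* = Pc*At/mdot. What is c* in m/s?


c* = 18e6 * 0.105 / 2094.9 = 902 m/s

902 m/s


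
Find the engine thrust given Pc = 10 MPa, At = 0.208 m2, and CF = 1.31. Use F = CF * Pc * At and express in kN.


F = 1.31 * 10e6 * 0.208 = 2.7248e+06 N = 2724.8 kN

2724.8 kN


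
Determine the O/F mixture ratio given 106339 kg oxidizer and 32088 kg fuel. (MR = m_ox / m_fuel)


MR = 106339 / 32088 = 3.31

3.31


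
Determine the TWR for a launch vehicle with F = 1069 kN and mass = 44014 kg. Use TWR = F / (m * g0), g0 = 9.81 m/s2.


TWR = 1069000 / (44014 * 9.81) = 2.48

2.48


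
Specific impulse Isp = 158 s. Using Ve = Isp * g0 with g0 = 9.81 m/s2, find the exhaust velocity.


Ve = Isp * g0 = 158 * 9.81 = 1550.0 m/s

1550.0 m/s


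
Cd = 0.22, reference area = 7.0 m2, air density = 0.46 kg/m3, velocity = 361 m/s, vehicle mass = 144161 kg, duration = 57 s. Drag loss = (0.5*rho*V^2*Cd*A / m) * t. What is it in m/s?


D = 0.5 * 0.46 * 361^2 * 0.22 * 7.0 = 46159.7 N
a = 46159.7 / 144161 = 0.3202 m/s2
dV = 0.3202 * 57 = 18.3 m/s

18.3 m/s


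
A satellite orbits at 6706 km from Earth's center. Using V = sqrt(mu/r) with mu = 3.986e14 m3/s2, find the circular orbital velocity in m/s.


V = sqrt(3.986e14 / 6706000) = 7710 m/s

7710 m/s


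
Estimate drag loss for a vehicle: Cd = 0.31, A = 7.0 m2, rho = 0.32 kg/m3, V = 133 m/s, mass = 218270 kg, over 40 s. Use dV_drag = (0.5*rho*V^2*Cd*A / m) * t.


D = 0.5 * 0.32 * 133^2 * 0.31 * 7.0 = 6141.62 N
a = 6141.62 / 218270 = 0.0281 m/s2
dV = 0.0281 * 40 = 1.1 m/s

1.1 m/s


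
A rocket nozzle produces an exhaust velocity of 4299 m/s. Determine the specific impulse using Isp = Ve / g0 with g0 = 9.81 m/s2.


Isp = Ve / g0 = 4299 / 9.81 = 438.2 s

438.2 s


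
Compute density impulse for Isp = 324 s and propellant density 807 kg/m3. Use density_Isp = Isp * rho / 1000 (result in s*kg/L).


rho*Isp = 324 * 807 / 1000 = 261 s*kg/L

261 s*kg/L


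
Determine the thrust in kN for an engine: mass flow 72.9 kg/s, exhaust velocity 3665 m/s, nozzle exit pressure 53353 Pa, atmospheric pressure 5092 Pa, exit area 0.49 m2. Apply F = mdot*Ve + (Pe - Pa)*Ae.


F = 72.9 * 3665 + (53353 - 5092) * 0.49 = 290826.0 N = 290.8 kN

290.8 kN


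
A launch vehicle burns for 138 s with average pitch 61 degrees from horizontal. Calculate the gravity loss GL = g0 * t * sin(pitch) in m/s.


GL = 9.81 * 138 * sin(61 deg) = 1184 m/s

1184 m/s


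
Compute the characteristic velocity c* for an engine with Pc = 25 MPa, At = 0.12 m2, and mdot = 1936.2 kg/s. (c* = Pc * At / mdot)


c* = 25e6 * 0.12 / 1936.2 = 1549 m/s

1549 m/s


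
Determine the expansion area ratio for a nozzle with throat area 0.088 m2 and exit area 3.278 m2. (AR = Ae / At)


AR = 3.278 / 0.088 = 37.2

37.2


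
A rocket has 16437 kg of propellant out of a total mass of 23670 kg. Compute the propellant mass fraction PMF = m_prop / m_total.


PMF = 16437 / 23670 = 0.694

0.694


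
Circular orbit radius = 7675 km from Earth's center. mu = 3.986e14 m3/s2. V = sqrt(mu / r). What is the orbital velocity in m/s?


V = sqrt(3.986e14 / 7675000) = 7207 m/s

7207 m/s


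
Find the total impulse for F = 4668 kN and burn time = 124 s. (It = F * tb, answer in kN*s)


It = 4668 * 124 = 578832 kN*s

578832 kN*s


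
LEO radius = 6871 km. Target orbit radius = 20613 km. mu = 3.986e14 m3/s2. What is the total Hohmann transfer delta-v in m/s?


V1 = sqrt(mu/r1) = 7616.56 m/s
dV1 = V1*(sqrt(2*r2/(r1+r2)) - 1) = 1711.78 m/s
V2 = sqrt(mu/r2) = 4397.42 m/s
dV2 = V2*(1 - sqrt(2*r1/(r1+r2))) = 1287.97 m/s
Total dV = 3000 m/s

3000 m/s


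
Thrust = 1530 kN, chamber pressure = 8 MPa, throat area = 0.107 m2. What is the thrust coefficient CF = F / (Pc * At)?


CF = 1530000 / (8e6 * 0.107) = 1.79

1.79


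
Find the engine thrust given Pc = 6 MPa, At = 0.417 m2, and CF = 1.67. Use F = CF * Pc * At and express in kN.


F = 1.67 * 6e6 * 0.417 = 4.1783e+06 N = 4178.3 kN

4178.3 kN


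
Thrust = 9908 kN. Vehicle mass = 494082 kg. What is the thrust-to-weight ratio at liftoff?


TWR = 9908000 / (494082 * 9.81) = 2.04

2.04


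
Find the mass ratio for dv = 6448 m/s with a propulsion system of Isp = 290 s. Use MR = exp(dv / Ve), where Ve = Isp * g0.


Ve = 290 * 9.81 = 2844.9 m/s
MR = exp(6448 / 2844.9) = 9.646

9.646


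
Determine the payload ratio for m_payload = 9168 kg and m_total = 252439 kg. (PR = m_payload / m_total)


PR = 9168 / 252439 = 0.0363

0.0363
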